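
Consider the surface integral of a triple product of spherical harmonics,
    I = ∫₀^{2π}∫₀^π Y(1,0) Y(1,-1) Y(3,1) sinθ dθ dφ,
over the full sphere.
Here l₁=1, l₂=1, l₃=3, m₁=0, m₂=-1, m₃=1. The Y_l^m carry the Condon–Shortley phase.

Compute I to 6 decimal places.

0.000000

l₃=3 ∉ [0,2] — triangle fails ⇒ I = 0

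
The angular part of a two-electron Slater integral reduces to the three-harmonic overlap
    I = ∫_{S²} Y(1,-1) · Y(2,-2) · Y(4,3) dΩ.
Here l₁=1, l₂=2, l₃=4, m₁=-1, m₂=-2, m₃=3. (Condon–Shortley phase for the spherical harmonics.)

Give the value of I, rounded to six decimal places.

triangle: need 1≤l₃≤3, have 4; I=0

0.000000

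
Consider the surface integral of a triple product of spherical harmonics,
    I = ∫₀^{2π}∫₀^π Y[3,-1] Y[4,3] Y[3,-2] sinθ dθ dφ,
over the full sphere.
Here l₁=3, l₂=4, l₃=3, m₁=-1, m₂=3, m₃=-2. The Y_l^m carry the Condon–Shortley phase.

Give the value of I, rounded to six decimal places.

Rules hold: Σm=0, L=10 even, 1≤3≤7.
N = 7·9·7 = 441
Δ = 4!·2!·4!/11! = 1/34650
Racah Σ t=1..3: t=1:−1/72 t=2:+1/16 t=3:−1/72 = 5/144
⇒ 3j(3 4 3; 0 0 0)² = 2/77, sgn -1
Racah Σ t=3..4: t=3:−1/144 t=4:+1/288 = -1/288
⇒ 3j(3 4 3; -1 3 -2)² = 1/99, sgn +1
4πI² = N·(3j₀)²·(3jₘ)² = 14/121
I = -1·√(0.115702/4π) = -0.09595473

-0.095955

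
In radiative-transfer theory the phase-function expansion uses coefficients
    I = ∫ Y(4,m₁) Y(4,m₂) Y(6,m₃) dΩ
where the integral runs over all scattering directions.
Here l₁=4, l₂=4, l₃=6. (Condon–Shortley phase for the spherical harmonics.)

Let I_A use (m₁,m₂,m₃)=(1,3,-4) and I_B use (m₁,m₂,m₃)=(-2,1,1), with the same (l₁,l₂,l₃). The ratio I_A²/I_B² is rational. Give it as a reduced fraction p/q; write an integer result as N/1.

l's match ⇒ only the (l;m) 3-j factors differ between A and B.
A: triangle coeff Δ(4,4,6) = 1/1261260; Σ_t [1,2]: t=1:−1/34560 t=2:+1/28800 = 1/172800; (3j)²=1/1430 [(4 4 6; 1 3 -4)], sign=+1
B: triangle coeff Δ(4,4,6) = 1/1261260; Σ_t [0,2]: t=0:+1/172800 t=1:−1/5760 t=2:+1/3456 = 7/57600; (3j)²=21/2860 [(4 4 6; -2 1 1)], sign=-1
I_A²/I_B² = (1/1430)/(21/2860) = 2/21

2/21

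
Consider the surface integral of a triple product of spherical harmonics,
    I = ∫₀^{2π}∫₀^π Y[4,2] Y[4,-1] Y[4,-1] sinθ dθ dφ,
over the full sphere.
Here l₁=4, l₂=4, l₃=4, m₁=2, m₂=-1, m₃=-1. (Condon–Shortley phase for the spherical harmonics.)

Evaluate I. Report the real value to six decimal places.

Rules hold: Σm=0, L=12 even, 0≤4≤8.
N = 9·9·9 = 729
Δ = 4!·4!·4!/13! = 1/450450
Racah Σ t=0..4: t=0:+1/13824 t=1:−1/216 t=2:+1/64 t=3:−1/216 t=4:+1/13824 = 5/768
⇒ 3j(4 4 4; 0 0 0)² = 18/1001, sgn +1
Racah Σ t=0..2: t=0:+1/576 t=1:−1/144 t=2:+1/576 = -1/288
⇒ 3j(4 4 4; 2 -1 -1)² = 20/1001, sgn +1
4πI² = N·(3j₀)²·(3jₘ)² = 262440/1002001
I = +1·√(0.261916/4π) = 0.14436968

0.144370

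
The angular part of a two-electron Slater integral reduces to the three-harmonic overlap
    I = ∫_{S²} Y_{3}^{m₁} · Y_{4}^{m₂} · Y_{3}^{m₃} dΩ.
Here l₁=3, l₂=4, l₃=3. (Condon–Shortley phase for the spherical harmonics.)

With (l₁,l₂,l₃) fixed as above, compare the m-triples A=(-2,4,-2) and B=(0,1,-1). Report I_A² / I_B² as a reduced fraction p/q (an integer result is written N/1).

14/3

Shared (l₁,l₂,l₃)=(3,4,3): N and (l;000)² cancel in I_A²/I_B².
A: Δ = 4!·2!·4!/11! = 1/34650; Racah Σ t=4..4: t=4:+1/576 = 1/576; ⇒ 3j(3 4 3; -2 4 -2)² = 5/99, sgn -1
B: Δ = 4!·2!·4!/11! = 1/34650; Racah Σ t=1..3: t=1:−1/288 t=2:+1/24 t=3:−1/48 = 5/288; ⇒ 3j(3 4 3; 0 1 -1)² = 5/462, sgn +1
I_A²/I_B² = (5/99)/(5/462) = 14/3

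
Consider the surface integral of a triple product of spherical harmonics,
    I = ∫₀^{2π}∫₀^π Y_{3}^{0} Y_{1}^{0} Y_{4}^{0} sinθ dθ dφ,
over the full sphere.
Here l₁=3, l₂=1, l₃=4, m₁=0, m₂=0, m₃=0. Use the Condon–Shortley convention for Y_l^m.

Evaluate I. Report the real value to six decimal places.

0.246233

Rules hold: Σm=0, L=8 even, 2≤4≤4.
N = 7·3·9 = 189
Δ = 0!·6!·2!/9! = 1/252
Racah Σ t=0..0: t=0:+1/36 = 1/36
⇒ 3j(3 1 4; 0 0 0)² = 4/63, sgn +1
(m-triple is (0,0,0) — same symbol as above.)
4πI² = N·(3j₀)²·(3jₘ)² = 16/21
I = +1·√(0.761905/4π) = 0.24623252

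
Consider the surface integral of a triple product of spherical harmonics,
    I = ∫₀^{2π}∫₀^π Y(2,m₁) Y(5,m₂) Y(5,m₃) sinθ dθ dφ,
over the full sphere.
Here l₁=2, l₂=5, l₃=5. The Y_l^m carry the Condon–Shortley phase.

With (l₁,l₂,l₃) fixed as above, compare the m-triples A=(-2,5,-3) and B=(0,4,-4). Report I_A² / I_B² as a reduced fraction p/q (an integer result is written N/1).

Same 2,5,5: normalisation and zero-m 3j drop out of the ratio.
A: Δ: 2! 2! 8! / 13! → 1/38610; sum: t=2:+1/161280 = 1/161280; 3j²(2 5 5; -2 5 -3) = Δ·Π!·Σ² = 1/143  (sign +1)
B: Δ: 2! 2! 8! / 13! → 1/38610; sum: t=1:−1/40320 t=2:+1/20160 = 1/40320; 3j²(2 5 5; 0 4 -4) = Δ·Π!·Σ² = 6/715  (sign -1)
I_A²/I_B² = (1/143)/(6/715) = 5/6

5/6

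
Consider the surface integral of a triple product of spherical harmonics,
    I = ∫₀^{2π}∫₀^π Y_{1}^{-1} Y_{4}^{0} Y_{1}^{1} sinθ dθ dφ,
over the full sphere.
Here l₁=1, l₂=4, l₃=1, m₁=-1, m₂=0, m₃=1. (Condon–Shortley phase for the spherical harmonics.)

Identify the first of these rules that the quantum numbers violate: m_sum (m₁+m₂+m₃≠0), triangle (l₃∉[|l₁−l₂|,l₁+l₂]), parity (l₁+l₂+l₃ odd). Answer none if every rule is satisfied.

m₁+m₂+m₃ = -1 + 0 + 1 = 0  ✓
triangle: |1−4|=3 ≤ l₃=1 ≤ 1+4=5  ✗
parity: l₁+l₂+l₃ = 6 is even

triangle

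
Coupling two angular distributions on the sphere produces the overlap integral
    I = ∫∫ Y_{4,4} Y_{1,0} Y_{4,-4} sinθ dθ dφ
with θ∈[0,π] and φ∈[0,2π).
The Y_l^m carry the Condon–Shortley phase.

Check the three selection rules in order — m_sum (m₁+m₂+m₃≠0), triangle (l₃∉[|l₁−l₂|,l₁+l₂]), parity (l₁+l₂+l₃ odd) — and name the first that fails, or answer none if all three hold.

parity

azimuthal sum: 4 + 0 − 4 = 0  ✓
3 ≤ 4 ≤ 5 (triangle on l)  ✓
L = 4 + 1 + 4 = 9 (odd)  ✗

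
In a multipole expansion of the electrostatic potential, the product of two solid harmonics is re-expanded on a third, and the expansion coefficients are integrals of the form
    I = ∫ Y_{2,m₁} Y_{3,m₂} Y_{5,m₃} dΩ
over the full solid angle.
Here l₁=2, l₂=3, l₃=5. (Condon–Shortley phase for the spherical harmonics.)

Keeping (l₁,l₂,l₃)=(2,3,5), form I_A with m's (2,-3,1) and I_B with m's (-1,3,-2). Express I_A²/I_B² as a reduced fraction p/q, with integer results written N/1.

l's match ⇒ only the (l;m) 3-j factors differ between A and B.
A: triangle coeff Δ(2,3,5) = 1/2310; Σ_t [0,0]: t=0:+1/17280 = 1/17280; (3j)²=1/2310 [(2 3 5; 2 -3 1)], sign=+1
B: triangle coeff Δ(2,3,5) = 1/2310; Σ_t [0,0]: t=0:+1/4320 = 1/4320; (3j)²=1/330 [(2 3 5; -1 3 -2)], sign=-1
I_A²/I_B² = (1/2310)/(1/330) = 1/7

1/7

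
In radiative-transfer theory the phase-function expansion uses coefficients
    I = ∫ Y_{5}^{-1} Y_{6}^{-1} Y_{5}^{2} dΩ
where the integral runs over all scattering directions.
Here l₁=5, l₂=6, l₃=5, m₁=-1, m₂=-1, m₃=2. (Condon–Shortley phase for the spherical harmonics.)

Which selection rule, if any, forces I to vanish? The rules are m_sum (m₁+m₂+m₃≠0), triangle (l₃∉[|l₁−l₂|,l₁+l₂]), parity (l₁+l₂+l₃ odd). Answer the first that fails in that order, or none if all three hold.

azimuthal sum: -1 − 1 + 2 = 0  ✓
1 ≤ 5 ≤ 11 (triangle on l)  ✓
L = 5 + 6 + 5 = 16 (even)  ✓

none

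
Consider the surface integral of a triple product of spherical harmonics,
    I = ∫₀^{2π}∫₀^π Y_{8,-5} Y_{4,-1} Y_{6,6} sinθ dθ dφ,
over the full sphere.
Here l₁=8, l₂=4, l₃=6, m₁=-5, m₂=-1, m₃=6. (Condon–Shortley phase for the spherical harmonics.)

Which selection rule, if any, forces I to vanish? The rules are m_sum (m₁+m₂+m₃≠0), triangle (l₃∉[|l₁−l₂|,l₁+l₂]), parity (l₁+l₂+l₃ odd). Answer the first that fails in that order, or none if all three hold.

none

m₁+m₂+m₃ = -5 − 1 + 6 = 0  ✓
triangle: |8−4|=4 ≤ l₃=6 ≤ 8+4=12  ✓
parity: l₁+l₂+l₃ = 18 is even  ✓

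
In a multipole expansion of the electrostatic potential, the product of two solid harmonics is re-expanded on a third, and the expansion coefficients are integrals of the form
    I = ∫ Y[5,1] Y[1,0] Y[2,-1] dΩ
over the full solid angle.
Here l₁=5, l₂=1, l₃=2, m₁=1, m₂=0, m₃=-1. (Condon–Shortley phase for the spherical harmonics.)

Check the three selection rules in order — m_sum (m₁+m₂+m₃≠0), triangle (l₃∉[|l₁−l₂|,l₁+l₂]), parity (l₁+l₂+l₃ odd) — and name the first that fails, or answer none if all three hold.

m₁+m₂+m₃ = 1 + 0 − 1 = 0  ✓
triangle: |5−1|=4 ≤ l₃=2 ≤ 5+1=6  ✗
parity: l₁+l₂+l₃ = 8 is even

triangle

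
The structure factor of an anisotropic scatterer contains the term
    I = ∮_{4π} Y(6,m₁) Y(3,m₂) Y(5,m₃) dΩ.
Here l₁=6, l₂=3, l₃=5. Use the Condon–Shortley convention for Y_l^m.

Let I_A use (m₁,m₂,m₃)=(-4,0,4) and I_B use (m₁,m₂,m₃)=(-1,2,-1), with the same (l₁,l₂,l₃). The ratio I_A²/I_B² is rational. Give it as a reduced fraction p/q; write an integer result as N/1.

15/14

Same 6,3,5: normalisation and zero-m 3j drop out of the ratio.
A: Δ: 4! 8! 2! / 15! → 1/675675; sum: t=2:+1/161280 t=3:−1/60480 = -1/96768; 3j²(6 3 5; -4 0 4) = Δ·Π!·Σ² = 15/1001  (sign +1)
B: Δ: 4! 8! 2! / 15! → 1/675675; sum: t=3:−1/6912 t=4:+1/17280 = -1/11520; 3j²(6 3 5; -1 2 -1) = Δ·Π!·Σ² = 2/143  (sign -1)
I_A²/I_B² = (15/1001)/(2/143) = 15/14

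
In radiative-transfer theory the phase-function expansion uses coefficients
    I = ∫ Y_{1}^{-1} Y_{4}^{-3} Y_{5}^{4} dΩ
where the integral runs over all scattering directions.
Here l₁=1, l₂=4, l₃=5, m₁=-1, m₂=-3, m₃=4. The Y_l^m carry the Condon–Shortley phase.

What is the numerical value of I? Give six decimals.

m-sum 0 ✓  L=10 even ✓  3≤5≤5 ✓
Π(2lᵢ+1) = 3×9×11 = 297
triangle coeff Δ(1,4,5) = 1/495
Σ_t [0,0]: t=0:+1/576 = 1/576
(3j)²=5/99 [(1 4 5; 0 0 0)], sign=-1
Σ_t [0,0]: t=0:+1/10080 = 1/10080
(3j)²=4/55 [(1 4 5; -1 -3 4)], sign=-1
⇒ 4πI² = 12/11
I = (+1)√(12/11/(4π)) = 0.29463840

0.294638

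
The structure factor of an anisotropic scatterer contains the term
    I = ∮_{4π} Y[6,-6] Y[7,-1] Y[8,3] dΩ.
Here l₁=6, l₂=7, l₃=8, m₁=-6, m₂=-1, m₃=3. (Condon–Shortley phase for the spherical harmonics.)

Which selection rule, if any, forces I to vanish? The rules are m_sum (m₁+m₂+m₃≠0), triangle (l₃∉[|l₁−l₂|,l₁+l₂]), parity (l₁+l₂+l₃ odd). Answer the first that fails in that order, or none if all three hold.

m₁+m₂+m₃ = -6 − 1 + 3 = -4  ✗
triangle: |6−7|=1 ≤ l₃=8 ≤ 6+7=13
parity: l₁+l₂+l₃ = 21 is odd

m_sum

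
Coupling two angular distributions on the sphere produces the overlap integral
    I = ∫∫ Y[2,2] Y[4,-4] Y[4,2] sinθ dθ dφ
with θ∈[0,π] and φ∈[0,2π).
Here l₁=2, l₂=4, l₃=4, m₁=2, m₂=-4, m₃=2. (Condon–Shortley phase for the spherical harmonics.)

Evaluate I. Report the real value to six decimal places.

-0.106180

Checks pass: Σm=0; 10 even; l₃=4∈[2,6].
(2·2+1)(2·4+1)(2·4+1) = 405
Δ: 2! 2! 6! / 11! → 1/13860
sum: t=0:+1/192 t=1:−1/36 t=2:+1/192 = -5/288
3j²(2 4 4; 0 0 0) = Δ·Π!·Σ² = 20/693  (sign -1)
sum: t=0:+1/2880 = 1/2880
3j²(2 4 4; 2 -4 2) = Δ·Π!·Σ² = 2/165  (sign +1)
combine: 4πI² = 405·20/693·2/165 = 120/847
take √, sign -1: I = -0.10618031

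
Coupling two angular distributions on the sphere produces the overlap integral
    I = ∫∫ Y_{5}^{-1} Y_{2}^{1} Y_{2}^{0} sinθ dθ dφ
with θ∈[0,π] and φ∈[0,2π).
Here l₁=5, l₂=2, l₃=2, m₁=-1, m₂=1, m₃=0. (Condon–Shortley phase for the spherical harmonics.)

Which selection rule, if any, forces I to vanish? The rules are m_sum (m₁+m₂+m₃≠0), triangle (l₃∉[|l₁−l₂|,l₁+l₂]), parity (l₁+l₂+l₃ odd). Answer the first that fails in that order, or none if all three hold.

triangle

m₁+m₂+m₃ = -1 + 1 + 0 = 0  ✓
triangle: |5−2|=3 ≤ l₃=2 ≤ 5+2=7  ✗
parity: l₁+l₂+l₃ = 9 is odd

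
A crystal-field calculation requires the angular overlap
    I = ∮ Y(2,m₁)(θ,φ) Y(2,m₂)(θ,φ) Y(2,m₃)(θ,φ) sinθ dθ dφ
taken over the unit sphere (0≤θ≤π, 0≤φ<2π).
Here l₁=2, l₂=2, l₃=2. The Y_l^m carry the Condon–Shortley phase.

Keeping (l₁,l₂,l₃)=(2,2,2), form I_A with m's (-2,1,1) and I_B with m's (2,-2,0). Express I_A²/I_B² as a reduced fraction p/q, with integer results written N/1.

Shared (l₁,l₂,l₃)=(2,2,2): N and (l;000)² cancel in I_A²/I_B².
A: Δ = 2!·2!·2!/7! = 1/630; Racah Σ t=2..2: t=2:+1/4 = 1/4; ⇒ 3j(2 2 2; -2 1 1)² = 3/35, sgn -1
B: Δ = 2!·2!·2!/7! = 1/630; Racah Σ t=0..0: t=0:+1/8 = 1/8; ⇒ 3j(2 2 2; 2 -2 0)² = 2/35, sgn +1
I_A²/I_B² = (3/35)/(2/35) = 3/2

3/2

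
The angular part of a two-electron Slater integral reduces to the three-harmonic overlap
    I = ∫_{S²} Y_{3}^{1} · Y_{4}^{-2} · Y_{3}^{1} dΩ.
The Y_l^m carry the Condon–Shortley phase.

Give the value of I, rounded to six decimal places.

0.162193

Rules hold: Σm=0, L=10 even, 1≤3≤7.
N = 7·9·7 = 441
Δ = 4!·2!·4!/11! = 1/34650
Racah Σ t=1..3: t=1:−1/72 t=2:+1/16 t=3:−1/72 = 5/144
⇒ 3j(3 4 3; 0 0 0)² = 2/77, sgn -1
Racah Σ t=0..2: t=0:+1/192 t=1:−1/36 t=2:+1/192 = -5/288
⇒ 3j(3 4 3; 1 -2 1)² = 20/693, sgn -1
4πI² = N·(3j₀)²·(3jₘ)² = 40/121
I = +1·√(0.330579/4π) = 0.16219310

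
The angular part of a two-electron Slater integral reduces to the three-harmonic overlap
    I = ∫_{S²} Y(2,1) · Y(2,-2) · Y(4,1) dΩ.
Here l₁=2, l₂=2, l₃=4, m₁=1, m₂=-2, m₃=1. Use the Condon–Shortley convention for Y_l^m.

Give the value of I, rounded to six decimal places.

Rules hold: Σm=0, L=8 even, 0≤4≤4.
N = 5·5·9 = 225
Δ = 0!·4!·4!/9! = 1/630
Racah Σ t=0..0: t=0:+1/16 = 1/16
⇒ 3j(2 2 4; 0 0 0)² = 2/35, sgn +1
Racah Σ t=0..0: t=0:+1/144 = 1/144
⇒ 3j(2 2 4; 1 -2 1)² = 1/126, sgn -1
4πI² = N·(3j₀)²·(3jₘ)² = 5/49
I = -1·√(0.102041/4π) = -0.09011188

-0.090112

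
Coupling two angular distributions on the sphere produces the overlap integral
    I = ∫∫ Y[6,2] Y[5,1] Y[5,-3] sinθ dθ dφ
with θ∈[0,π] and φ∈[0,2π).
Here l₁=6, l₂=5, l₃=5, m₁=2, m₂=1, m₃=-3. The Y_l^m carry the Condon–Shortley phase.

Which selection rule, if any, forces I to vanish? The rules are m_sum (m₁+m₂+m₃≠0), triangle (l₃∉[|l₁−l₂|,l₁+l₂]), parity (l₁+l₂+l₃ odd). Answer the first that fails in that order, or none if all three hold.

none

Σmᵢ = 0  ✓
l₃∈[|l₁−l₂|,l₁+l₂]=[1,11], have l₃=5  ✓
Σlᵢ = 16 ⇒ even  ✓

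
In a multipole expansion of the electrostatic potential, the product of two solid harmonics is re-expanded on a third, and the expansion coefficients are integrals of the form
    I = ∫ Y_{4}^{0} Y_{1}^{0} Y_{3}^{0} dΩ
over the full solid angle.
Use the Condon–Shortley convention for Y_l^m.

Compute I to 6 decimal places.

0.246233

m-sum 0 ✓  L=8 even ✓  3≤3≤5 ✓
Π(2lᵢ+1) = 9×3×7 = 189
triangle coeff Δ(4,1,3) = 1/252
Σ_t [1,1]: t=1:−1/36 = -1/36
(3j)²=4/63 [(4 1 3; 0 0 0)], sign=+1
(m-triple is (0,0,0) — same symbol as above.)
⇒ 4πI² = 16/21
I = (+1)√(16/21/(4π)) = 0.24623252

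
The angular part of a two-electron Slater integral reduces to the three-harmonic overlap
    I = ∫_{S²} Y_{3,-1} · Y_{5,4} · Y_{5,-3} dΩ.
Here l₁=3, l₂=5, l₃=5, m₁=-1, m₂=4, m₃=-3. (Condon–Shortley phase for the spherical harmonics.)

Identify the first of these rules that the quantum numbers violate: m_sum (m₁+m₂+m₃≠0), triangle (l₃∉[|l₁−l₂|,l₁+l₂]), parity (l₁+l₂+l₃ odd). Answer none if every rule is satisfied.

m₁+m₂+m₃ = -1 + 4 − 3 = 0  ✓
triangle: |3−5|=2 ≤ l₃=5 ≤ 3+5=8  ✓
parity: l₁+l₂+l₃ = 13 is odd  ✗

parity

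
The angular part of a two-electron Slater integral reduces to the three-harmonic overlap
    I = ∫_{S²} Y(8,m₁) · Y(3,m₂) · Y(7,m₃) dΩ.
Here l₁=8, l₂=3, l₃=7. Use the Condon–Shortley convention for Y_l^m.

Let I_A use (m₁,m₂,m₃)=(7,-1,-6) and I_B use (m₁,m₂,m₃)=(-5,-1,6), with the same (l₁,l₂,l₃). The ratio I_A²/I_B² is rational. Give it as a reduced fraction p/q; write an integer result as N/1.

Same 8,3,7: normalisation and zero-m 3j drop out of the ratio.
A: Δ: 4! 12! 2! / 19! → 1/5290740; sum: t=0:+1/1916006400 t=1:−1/2874009600 = 1/5748019200; 3j²(8 3 7; 7 -1 -6) = Δ·Π!·Σ² = 13/5814  (sign -1)
B: Δ: 4! 12! 2! / 19! → 1/5290740; sum: t=1:−1/2874009600 t=2:+1/319334400 = 1/359251200; 3j²(8 3 7; -5 -1 6) = Δ·Π!·Σ² = 1664/101745  (sign -1)
I_A²/I_B² = (13/5814)/(1664/101745) = 35/256

35/256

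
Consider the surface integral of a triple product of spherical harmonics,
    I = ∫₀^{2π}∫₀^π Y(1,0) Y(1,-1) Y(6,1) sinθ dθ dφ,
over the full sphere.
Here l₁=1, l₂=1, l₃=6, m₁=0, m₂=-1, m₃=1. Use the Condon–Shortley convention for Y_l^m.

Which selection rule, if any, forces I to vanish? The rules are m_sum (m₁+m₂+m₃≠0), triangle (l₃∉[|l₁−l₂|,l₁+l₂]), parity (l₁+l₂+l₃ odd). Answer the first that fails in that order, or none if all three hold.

triangle

Σmᵢ = 0  ✓
l₃∈[|l₁−l₂|,l₁+l₂]=[0,2], have l₃=6  ✗
Σlᵢ = 8 ⇒ even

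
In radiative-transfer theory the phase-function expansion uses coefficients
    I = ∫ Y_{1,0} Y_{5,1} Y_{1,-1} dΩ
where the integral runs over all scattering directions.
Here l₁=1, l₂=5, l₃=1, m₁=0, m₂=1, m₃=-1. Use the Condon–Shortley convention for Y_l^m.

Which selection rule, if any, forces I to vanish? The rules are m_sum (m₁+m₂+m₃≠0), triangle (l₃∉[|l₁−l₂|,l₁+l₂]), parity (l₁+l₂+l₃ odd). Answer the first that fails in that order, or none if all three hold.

azimuthal sum: 0 + 1 − 1 = 0  ✓
4 ≤ 1 ≤ 6 (triangle on l)  ✗
L = 1 + 5 + 1 = 7 (odd)

triangle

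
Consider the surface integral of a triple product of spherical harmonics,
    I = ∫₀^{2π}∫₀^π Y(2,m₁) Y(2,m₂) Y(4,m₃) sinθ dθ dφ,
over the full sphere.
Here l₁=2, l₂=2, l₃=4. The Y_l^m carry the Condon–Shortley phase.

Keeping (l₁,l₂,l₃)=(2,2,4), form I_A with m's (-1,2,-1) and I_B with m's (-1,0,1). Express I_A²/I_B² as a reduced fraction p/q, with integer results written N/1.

l's match ⇒ only the (l;m) 3-j factors differ between A and B.
A: triangle coeff Δ(2,2,4) = 1/630; Σ_t [0,0]: t=0:+1/144 = 1/144; (3j)²=1/126 [(2 2 4; -1 2 -1)], sign=-1
B: triangle coeff Δ(2,2,4) = 1/630; Σ_t [0,0]: t=0:+1/24 = 1/24; (3j)²=1/21 [(2 2 4; -1 0 1)], sign=-1
I_A²/I_B² = (1/126)/(1/21) = 1/6

1/6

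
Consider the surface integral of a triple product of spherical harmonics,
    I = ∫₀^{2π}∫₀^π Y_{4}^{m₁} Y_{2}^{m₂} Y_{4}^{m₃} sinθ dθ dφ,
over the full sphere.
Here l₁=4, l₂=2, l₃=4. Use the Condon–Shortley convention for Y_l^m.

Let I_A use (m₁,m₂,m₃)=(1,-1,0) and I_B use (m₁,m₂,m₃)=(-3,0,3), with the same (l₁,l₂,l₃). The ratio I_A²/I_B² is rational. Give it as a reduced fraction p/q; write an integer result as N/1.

30/49

Shared (l₁,l₂,l₃)=(4,2,4): N and (l;000)² cancel in I_A²/I_B².
A: Δ = 2!·6!·2!/11! = 1/13860; Racah Σ t=0..1: t=0:+1/72 t=1:−1/96 = 1/288; ⇒ 3j(4 2 4; 1 -1 0)² = 1/462, sgn +1
B: Δ = 2!·6!·2!/11! = 1/13860; Racah Σ t=1..2: t=1:−1/720 t=2:+1/480 = 1/1440; ⇒ 3j(4 2 4; -3 0 3)² = 7/1980, sgn -1
I_A²/I_B² = (1/462)/(7/1980) = 30/49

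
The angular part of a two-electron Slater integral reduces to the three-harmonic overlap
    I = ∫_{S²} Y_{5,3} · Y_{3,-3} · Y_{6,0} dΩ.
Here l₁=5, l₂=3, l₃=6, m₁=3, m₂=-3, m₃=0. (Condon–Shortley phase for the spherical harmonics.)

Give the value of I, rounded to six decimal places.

-0.110086

Checks pass: Σm=0; 14 even; l₃=6∈[2,8].
(2·5+1)(2·3+1)(2·6+1) = 1001
Δ: 2! 8! 4! / 15! → 1/675675
sum: t=0:+1/8640 t=1:−1/2304 t=2:+1/8640 = -7/34560
3j²(5 3 6; 0 0 0) = Δ·Π!·Σ² = 7/429  (sign -1)
sum: t=0:+1/69120 = 1/69120
3j²(5 3 6; 3 -3 0) = Δ·Π!·Σ² = 4/429  (sign +1)
combine: 4πI² = 1001·7/429·4/429 = 196/1287
take √, sign -1: I = -0.11008644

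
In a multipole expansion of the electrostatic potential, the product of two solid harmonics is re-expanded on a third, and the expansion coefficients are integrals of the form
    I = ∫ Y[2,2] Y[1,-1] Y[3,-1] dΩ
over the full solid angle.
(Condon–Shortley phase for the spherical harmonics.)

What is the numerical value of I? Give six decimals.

Rules hold: Σm=0, L=6 even, 1≤3≤3.
N = 5·3·7 = 105
Δ = 0!·4!·2!/7! = 1/105
Racah Σ t=0..0: t=0:+1/4 = 1/4
⇒ 3j(2 1 3; 0 0 0)² = 3/35, sgn -1
Racah Σ t=0..0: t=0:+1/48 = 1/48
⇒ 3j(2 1 3; 2 -1 -1)² = 1/105, sgn +1
4πI² = N·(3j₀)²·(3jₘ)² = 3/35
I = -1·√(0.0857143/4π) = -0.08258890

-0.082589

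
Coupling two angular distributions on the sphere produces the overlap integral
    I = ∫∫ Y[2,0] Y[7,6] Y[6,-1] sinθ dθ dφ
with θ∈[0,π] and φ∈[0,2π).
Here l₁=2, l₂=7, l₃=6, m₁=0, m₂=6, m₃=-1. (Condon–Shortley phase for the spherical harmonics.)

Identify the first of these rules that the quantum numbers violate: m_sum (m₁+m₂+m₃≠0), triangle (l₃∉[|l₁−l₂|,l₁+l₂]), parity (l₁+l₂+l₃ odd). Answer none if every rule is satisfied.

Σmᵢ = 5  ✗
l₃∈[|l₁−l₂|,l₁+l₂]=[5,9], have l₃=6
Σlᵢ = 15 ⇒ odd

m_sum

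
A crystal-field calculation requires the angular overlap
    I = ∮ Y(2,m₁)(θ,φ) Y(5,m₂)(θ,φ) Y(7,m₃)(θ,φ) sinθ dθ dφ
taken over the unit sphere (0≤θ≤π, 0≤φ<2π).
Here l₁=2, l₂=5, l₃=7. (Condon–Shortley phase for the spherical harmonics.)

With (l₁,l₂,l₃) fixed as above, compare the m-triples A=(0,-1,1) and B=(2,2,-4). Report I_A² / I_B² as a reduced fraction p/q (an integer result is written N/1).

l's match ⇒ only the (l;m) 3-j factors differ between A and B.
A: triangle coeff Δ(2,5,7) = 1/15015; Σ_t [0,0]: t=0:+1/69120 = 1/69120; (3j)²=4/143 [(2 5 7; 0 -1 1)], sign=+1
B: triangle coeff Δ(2,5,7) = 1/15015; Σ_t [0,0]: t=0:+1/725760 = 1/725760; (3j)²=2/91 [(2 5 7; 2 2 -4)], sign=-1
I_A²/I_B² = (4/143)/(2/91) = 14/11

14/11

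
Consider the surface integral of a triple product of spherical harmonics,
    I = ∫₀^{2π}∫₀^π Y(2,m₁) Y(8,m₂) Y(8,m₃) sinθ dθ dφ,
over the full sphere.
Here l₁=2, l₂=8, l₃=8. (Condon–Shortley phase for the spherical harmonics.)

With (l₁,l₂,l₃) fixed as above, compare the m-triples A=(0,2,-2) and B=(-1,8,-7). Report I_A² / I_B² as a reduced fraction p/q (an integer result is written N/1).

Same 2,8,8: normalisation and zero-m 3j drop out of the ratio.
A: Δ: 2! 2! 14! / 19! → 1/348840; sum: t=0:+1/348364800 t=1:−1/43545600 t=2:+1/116121600 = -1/87091200; 3j²(2 8 8; 0 2 -2) = Δ·Π!·Σ² = 10/969  (sign -1)
B: Δ: 2! 2! 14! / 19! → 1/348840; sum: t=2:+1/174356582400 = 1/174356582400; 3j²(2 8 8; -1 8 -7) = Δ·Π!·Σ² = 5/323  (sign -1)
I_A²/I_B² = (10/969)/(5/323) = 2/3

2/3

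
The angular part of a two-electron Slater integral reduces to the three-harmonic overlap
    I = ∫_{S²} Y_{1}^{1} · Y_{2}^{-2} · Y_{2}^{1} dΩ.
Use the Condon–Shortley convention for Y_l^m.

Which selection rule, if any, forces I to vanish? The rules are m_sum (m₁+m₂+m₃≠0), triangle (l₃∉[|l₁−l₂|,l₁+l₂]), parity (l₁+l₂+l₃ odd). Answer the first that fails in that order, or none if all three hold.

parity

m₁+m₂+m₃ = 1 − 2 + 1 = 0  ✓
triangle: |1−2|=1 ≤ l₃=2 ≤ 1+2=3  ✓
parity: l₁+l₂+l₃ = 5 is odd  ✗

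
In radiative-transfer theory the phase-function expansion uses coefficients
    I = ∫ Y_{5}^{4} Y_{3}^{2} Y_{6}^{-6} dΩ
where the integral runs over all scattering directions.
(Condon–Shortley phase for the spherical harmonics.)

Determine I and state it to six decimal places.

0.207001

Checks pass: Σm=0; 14 even; l₃=6∈[2,8].
(2·5+1)(2·3+1)(2·6+1) = 1001
Δ: 2! 8! 4! / 15! → 1/675675
sum: t=0:+1/8640 t=1:−1/2304 t=2:+1/8640 = -7/34560
3j²(5 3 6; 0 0 0) = Δ·Π!·Σ² = 7/429  (sign -1)
sum: t=1:−1/967680 = -1/967680
3j²(5 3 6; 4 2 -6) = Δ·Π!·Σ² = 3/91  (sign -1)
combine: 4πI² = 1001·7/429·3/91 = 7/13
take √, sign +1: I = 0.20700098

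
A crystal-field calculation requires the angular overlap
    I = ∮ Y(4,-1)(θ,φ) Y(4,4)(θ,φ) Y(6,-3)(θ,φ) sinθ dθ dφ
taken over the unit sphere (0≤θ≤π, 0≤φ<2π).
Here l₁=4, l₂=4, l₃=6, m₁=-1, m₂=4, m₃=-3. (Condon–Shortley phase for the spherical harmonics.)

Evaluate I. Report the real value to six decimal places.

Checks pass: Σm=0; 14 even; l₃=6∈[0,8].
(2·4+1)(2·4+1)(2·6+1) = 1053
Δ: 2! 6! 6! / 15! → 1/1261260
sum: t=0:+1/4608 t=1:−1/1296 t=2:+1/4608 = -7/20736
3j²(4 4 6; 0 0 0) = Δ·Π!·Σ² = 20/1287  (sign -1)
sum: t=2:+1/51840 = 1/51840
3j²(4 4 6; -1 4 -3) = Δ·Π!·Σ² = 8/429  (sign -1)
combine: 4πI² = 1053·20/1287·8/429 = 480/1573
take √, sign +1: I = 0.15583009

0.155830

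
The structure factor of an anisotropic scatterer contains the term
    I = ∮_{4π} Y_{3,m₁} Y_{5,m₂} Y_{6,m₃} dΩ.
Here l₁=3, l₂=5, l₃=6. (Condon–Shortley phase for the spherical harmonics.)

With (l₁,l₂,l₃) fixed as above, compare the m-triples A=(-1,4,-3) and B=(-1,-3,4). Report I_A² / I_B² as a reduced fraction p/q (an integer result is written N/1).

Same 3,5,6: normalisation and zero-m 3j drop out of the ratio.
A: Δ: 2! 4! 8! / 15! → 1/675675; sum: t=1:−1/241920 t=2:+1/40320 = 1/48384; 3j²(3 5 6; -1 4 -3) = Δ·Π!·Σ² = 24/1001  (sign -1)
B: Δ: 2! 4! 8! / 15! → 1/675675; sum: t=0:+1/69120 t=1:−1/30240 t=2:+1/322560 = -1/64512; 3j²(3 5 6; -1 -3 4) = Δ·Π!·Σ² = 10/1001  (sign -1)
I_A²/I_B² = (24/1001)/(10/1001) = 12/5

12/5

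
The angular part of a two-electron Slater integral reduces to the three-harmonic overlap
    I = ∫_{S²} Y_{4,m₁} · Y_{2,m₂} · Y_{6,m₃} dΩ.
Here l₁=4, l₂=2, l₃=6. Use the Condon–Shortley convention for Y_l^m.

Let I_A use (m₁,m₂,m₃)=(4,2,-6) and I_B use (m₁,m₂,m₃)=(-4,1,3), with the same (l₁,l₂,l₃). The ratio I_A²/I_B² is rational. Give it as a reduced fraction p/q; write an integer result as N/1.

Shared (l₁,l₂,l₃)=(4,2,6): N and (l;000)² cancel in I_A²/I_B².
A: Δ = 0!·8!·4!/13! = 1/6435; Racah Σ t=0..0: t=0:+1/967680 = 1/967680; ⇒ 3j(4 2 6; 4 2 -6)² = 1/13, sgn +1
B: Δ = 0!·8!·4!/13! = 1/6435; Racah Σ t=0..0: t=0:+1/241920 = 1/241920; ⇒ 3j(4 2 6; -4 1 3)² = 1/715, sgn -1
I_A²/I_B² = (1/13)/(1/715) = 55/1

55/1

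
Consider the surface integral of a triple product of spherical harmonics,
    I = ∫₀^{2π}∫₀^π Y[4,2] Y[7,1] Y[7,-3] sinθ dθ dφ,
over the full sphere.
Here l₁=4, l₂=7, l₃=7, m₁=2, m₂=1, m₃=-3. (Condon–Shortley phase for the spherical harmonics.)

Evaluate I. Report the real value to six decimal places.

0.058708

Checks pass: Σm=0; 18 even; l₃=7∈[3,11].
(2·4+1)(2·7+1)(2·7+1) = 2025
Δ: 4! 4! 10! / 19! → 1/58198140
sum: t=0:+1/17418240 t=1:−1/622080 t=2:+1/230400 t=3:−1/622080 t=4:+1/17418240 = 1/806400
3j²(4 7 7; 0 0 0) = Δ·Π!·Σ² = 2268/230945  (sign -1)
sum: t=0:+1/7741440 t=1:−1/1088640 t=2:+1/1658880 = -13/69672960
3j²(4 7 7; 2 1 -3) = Δ·Π!·Σ² = 325/149226  (sign -1)
combine: 4πI² = 2025·2268/230945·325/149226 = 546750/12623809
take √, sign +1: I = 0.05870759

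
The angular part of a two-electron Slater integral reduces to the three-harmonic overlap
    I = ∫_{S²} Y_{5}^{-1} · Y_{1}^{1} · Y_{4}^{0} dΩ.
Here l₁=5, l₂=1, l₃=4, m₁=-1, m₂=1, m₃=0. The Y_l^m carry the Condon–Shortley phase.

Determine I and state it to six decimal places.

Rules hold: Σm=0, L=10 even, 4≤4≤6.
N = 11·3·9 = 297
Δ = 2!·8!·0!/11! = 1/495
Racah Σ t=1..1: t=1:−1/576 = -1/576
⇒ 3j(5 1 4; 0 0 0)² = 5/99, sgn -1
Racah Σ t=2..2: t=2:+1/1152 = 1/1152
⇒ 3j(5 1 4; -1 1 0)² = 1/33, sgn +1
4πI² = N·(3j₀)²·(3jₘ)² = 5/11
I = -1·√(0.454545/4π) = -0.19018827

-0.190188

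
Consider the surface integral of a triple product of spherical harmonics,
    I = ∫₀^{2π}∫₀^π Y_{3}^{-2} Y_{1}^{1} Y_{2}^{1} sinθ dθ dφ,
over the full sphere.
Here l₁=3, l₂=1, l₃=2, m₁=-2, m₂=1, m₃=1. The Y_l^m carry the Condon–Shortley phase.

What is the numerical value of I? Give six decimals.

m-sum 0 ✓  L=6 even ✓  2≤2≤4 ✓
Π(2lᵢ+1) = 7×3×5 = 105
triangle coeff Δ(3,1,2) = 1/105
Σ_t [1,1]: t=1:−1/4 = -1/4
(3j)²=3/35 [(3 1 2; 0 0 0)], sign=-1
Σ_t [2,2]: t=2:+1/12 = 1/12
(3j)²=2/21 [(3 1 2; -2 1 1)], sign=-1
⇒ 4πI² = 6/7
I = (+1)√(6/7/(4π)) = 0.26116903

0.261169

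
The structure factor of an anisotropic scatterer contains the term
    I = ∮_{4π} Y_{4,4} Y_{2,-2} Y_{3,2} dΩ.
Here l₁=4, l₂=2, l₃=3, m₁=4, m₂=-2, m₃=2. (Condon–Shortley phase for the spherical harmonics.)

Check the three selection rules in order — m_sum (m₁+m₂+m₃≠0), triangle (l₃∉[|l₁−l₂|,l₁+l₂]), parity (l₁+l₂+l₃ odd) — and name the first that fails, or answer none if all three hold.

m₁+m₂+m₃ = 4 − 2 + 2 = 4  ✗
triangle: |4−2|=2 ≤ l₃=3 ≤ 4+2=6
parity: l₁+l₂+l₃ = 9 is odd

m_sum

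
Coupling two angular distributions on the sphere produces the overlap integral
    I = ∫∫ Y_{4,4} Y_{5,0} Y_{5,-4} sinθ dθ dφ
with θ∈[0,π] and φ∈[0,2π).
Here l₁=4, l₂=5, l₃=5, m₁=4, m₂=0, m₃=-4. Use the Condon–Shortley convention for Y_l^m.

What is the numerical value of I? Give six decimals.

0.130198

m-sum 0 ✓  L=14 even ✓  1≤5≤9 ✓
Π(2lᵢ+1) = 9×11×11 = 1089
triangle coeff Δ(4,5,5) = 1/3153150
Σ_t [0,4]: t=0:+1/69120 t=1:−1/1728 t=2:+1/576 t=3:−1/1728 t=4:+1/69120 = 7/11520
(3j)²=2/143 [(4 5 5; 0 0 0)], sign=-1
Σ_t [0,0]: t=0:+1/69120 = 1/69120
(3j)²=2/143 [(4 5 5; 4 0 -4)], sign=-1
⇒ 4πI² = 36/169
I = (+1)√(36/169/(4π)) = 0.13019760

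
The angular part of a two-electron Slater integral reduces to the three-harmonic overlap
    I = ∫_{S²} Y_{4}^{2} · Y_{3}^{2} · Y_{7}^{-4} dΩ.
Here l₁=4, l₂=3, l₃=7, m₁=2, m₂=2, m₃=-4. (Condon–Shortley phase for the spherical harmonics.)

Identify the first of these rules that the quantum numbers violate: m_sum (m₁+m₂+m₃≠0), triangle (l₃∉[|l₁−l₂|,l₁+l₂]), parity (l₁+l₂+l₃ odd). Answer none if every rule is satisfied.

m₁+m₂+m₃ = 2 + 2 − 4 = 0  ✓
triangle: |4−3|=1 ≤ l₃=7 ≤ 4+3=7  ✓
parity: l₁+l₂+l₃ = 14 is even  ✓

none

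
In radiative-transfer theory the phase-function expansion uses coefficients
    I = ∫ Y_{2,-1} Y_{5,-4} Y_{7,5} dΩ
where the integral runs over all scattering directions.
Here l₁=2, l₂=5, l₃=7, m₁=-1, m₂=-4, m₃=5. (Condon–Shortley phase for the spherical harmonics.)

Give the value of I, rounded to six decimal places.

-0.237707

m-sum 0 ✓  L=14 even ✓  3≤7≤7 ✓
Π(2lᵢ+1) = 5×11×15 = 825
triangle coeff Δ(2,5,7) = 1/15015
Σ_t [0,0]: t=0:+1/57600 = 1/57600
(3j)²=21/715 [(2 5 7; 0 0 0)], sign=-1
Σ_t [0,0]: t=0:+1/2177280 = 1/2177280
(3j)²=8/273 [(2 5 7; -1 -4 5)], sign=+1
⇒ 4πI² = 120/169
I = (-1)√(120/169/(4π)) = -0.23770720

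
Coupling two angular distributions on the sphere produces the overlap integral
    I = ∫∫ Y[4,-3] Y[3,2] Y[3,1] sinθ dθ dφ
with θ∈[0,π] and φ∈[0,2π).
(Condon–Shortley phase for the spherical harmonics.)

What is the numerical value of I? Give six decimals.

-0.095955

Rules hold: Σm=0, L=10 even, 1≤3≤7.
N = 9·7·7 = 441
Δ = 4!·4!·2!/11! = 1/34650
Racah Σ t=1..3: t=1:−1/72 t=2:+1/16 t=3:−1/72 = 5/144
⇒ 3j(4 3 3; 0 0 0)² = 2/77, sgn -1
Racah Σ t=3..4: t=3:−1/288 t=4:+1/144 = 1/288
⇒ 3j(4 3 3; -3 2 1)² = 1/99, sgn +1
4πI² = N·(3j₀)²·(3jₘ)² = 14/121
I = -1·√(0.115702/4π) = -0.09595473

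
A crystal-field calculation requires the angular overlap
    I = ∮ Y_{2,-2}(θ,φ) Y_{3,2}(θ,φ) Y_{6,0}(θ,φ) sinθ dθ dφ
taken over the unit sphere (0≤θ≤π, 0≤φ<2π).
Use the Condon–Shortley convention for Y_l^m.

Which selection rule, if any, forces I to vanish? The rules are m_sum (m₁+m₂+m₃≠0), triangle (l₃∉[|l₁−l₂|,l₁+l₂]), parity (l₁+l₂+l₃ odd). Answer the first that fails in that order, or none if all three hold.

triangle

m₁+m₂+m₃ = -2 + 2 + 0 = 0  ✓
triangle: |2−3|=1 ≤ l₃=6 ≤ 2+3=5  ✗
parity: l₁+l₂+l₃ = 11 is odd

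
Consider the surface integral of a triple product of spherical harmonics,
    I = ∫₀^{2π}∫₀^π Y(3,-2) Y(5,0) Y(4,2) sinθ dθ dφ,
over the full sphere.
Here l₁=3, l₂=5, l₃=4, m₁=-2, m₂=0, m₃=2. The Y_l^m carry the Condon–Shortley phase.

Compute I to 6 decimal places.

-0.171327

Rules hold: Σm=0, L=12 even, 2≤4≤8.
N = 7·11·9 = 693
Δ = 4!·2!·6!/13! = 1/180180
Racah Σ t=1..3: t=1:−1/576 t=2:+1/144 t=3:−1/576 = 1/288
⇒ 3j(3 5 4; 0 0 0)² = 20/1001, sgn +1
Racah Σ t=3..4: t=3:−1/576 t=4:+1/2880 = -1/720
⇒ 3j(3 5 4; -2 0 2)² = 80/3003, sgn -1
4πI² = N·(3j₀)²·(3jₘ)² = 4800/13013
I = -1·√(0.368862/4π) = -0.17132746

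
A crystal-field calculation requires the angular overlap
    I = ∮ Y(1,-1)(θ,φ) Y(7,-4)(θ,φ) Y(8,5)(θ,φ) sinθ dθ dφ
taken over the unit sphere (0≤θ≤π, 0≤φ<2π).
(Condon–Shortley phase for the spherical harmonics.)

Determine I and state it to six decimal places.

Rules hold: Σm=0, L=16 even, 6≤8≤8.
N = 3·15·17 = 765
Δ = 0!·2!·14!/17! = 1/2040
Racah Σ t=0..0: t=0:+1/25401600 = 1/25401600
⇒ 3j(1 7 8; 0 0 0)² = 8/255, sgn +1
Racah Σ t=0..0: t=0:+1/479001600 = 1/479001600
⇒ 3j(1 7 8; -1 -4 5)² = 13/340, sgn -1
4πI² = N·(3j₀)²·(3jₘ)² = 78/85
I = -1·√(0.917647/4π) = -0.27022959

-0.270230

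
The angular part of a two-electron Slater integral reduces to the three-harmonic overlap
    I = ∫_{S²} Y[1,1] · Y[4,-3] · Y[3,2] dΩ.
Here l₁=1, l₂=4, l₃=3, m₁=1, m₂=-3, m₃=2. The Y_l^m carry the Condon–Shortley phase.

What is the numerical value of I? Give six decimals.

m-sum 0 ✓  L=8 even ✓  3≤3≤5 ✓
Π(2lᵢ+1) = 3×9×7 = 189
triangle coeff Δ(1,4,3) = 1/252
Σ_t [1,1]: t=1:−1/36 = -1/36
(3j)²=4/63 [(1 4 3; 0 0 0)], sign=+1
Σ_t [0,0]: t=0:+1/240 = 1/240
(3j)²=1/12 [(1 4 3; 1 -3 2)], sign=-1
⇒ 4πI² = 1/1
I = (-1)√(1/1/(4π)) = -0.28209479

-0.282095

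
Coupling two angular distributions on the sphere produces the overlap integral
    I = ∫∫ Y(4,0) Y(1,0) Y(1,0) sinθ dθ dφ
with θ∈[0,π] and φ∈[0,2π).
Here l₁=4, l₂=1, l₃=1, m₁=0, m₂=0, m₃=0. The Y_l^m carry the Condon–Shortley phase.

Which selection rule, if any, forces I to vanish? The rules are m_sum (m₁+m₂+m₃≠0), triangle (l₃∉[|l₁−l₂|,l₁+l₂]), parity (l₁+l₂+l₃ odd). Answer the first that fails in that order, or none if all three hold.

triangle

azimuthal sum: 0 + 0 + 0 = 0  ✓
3 ≤ 1 ≤ 5 (triangle on l)  ✗
L = 4 + 1 + 1 = 6 (even)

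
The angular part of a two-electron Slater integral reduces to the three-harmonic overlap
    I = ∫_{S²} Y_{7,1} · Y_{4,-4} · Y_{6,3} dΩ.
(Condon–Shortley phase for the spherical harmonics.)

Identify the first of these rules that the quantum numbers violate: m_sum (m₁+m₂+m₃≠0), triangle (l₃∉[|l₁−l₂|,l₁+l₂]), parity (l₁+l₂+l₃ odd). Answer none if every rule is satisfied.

m₁+m₂+m₃ = 1 − 4 + 3 = 0  ✓
triangle: |7−4|=3 ≤ l₃=6 ≤ 7+4=11  ✓
parity: l₁+l₂+l₃ = 17 is odd  ✗

parity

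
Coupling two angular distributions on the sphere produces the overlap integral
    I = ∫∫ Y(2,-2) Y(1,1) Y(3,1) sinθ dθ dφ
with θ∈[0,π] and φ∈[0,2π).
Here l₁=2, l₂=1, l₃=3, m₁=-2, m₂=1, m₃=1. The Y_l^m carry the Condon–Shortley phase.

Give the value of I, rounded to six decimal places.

-0.082589

Checks pass: Σm=0; 6 even; l₃=3∈[1,3].
(2·2+1)(2·1+1)(2·3+1) = 105
Δ: 0! 4! 2! / 7! → 1/105
sum: t=0:+1/4 = 1/4
3j²(2 1 3; 0 0 0) = Δ·Π!·Σ² = 3/35  (sign -1)
sum: t=0:+1/48 = 1/48
3j²(2 1 3; -2 1 1) = Δ·Π!·Σ² = 1/105  (sign +1)
combine: 4πI² = 105·3/35·1/105 = 3/35
take √, sign -1: I = -0.08258890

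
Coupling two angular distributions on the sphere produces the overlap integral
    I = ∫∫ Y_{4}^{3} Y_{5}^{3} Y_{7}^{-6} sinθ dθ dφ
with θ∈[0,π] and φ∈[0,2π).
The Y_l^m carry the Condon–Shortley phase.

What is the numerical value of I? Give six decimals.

Rules hold: Σm=0, L=16 even, 1≤7≤9.
N = 9·11·15 = 1485
Δ = 2!·6!·8!/17! = 1/6126120
Racah Σ t=0..2: t=0:+1/69120 t=1:−1/20736 t=2:+1/69120 = -1/51840
⇒ 3j(4 5 7; 0 0 0)² = 280/21879, sgn +1
Racah Σ t=0..1: t=0:+1/9676800 t=1:−1/3628800 = -1/5806080
⇒ 3j(4 5 7; 3 3 -6)² = 5/408, sgn +1
4πI² = N·(3j₀)²·(3jₘ)² = 875/3757
I = +1·√(0.232899/4π) = 0.13613773

0.136138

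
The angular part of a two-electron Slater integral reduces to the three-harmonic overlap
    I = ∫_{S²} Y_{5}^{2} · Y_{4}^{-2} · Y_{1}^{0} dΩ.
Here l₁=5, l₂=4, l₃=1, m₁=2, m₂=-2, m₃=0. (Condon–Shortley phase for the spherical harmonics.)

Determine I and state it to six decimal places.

m-sum 0 ✓  L=10 even ✓  1≤1≤9 ✓
Π(2lᵢ+1) = 11×9×3 = 297
triangle coeff Δ(5,4,1) = 1/495
Σ_t [4,4]: t=4:+1/576 = 1/576
(3j)²=5/99 [(5 4 1; 0 0 0)], sign=-1
Σ_t [2,2]: t=2:+1/1440 = 1/1440
(3j)²=7/165 [(5 4 1; 2 -2 0)], sign=-1
⇒ 4πI² = 7/11
I = (+1)√(7/11/(4π)) = 0.22503380

0.225034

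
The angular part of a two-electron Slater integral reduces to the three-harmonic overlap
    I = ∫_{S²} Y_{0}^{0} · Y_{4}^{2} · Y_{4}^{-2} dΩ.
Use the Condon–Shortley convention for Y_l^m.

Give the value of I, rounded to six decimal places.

Checks pass: Σm=0; 8 even; l₃=4∈[4,4].
(2·0+1)(2·4+1)(2·4+1) = 81
Δ: 0! 0! 8! / 9! → 1/9
sum: t=0:+1/576 = 1/576
3j²(0 4 4; 0 0 0) = Δ·Π!·Σ² = 1/9  (sign +1)
sum: t=0:+1/1440 = 1/1440
3j²(0 4 4; 0 2 -2) = Δ·Π!·Σ² = 1/9  (sign +1)
combine: 4πI² = 81·1/9·1/9 = 1/1
take √, sign +1: I = 0.28209479

0.282095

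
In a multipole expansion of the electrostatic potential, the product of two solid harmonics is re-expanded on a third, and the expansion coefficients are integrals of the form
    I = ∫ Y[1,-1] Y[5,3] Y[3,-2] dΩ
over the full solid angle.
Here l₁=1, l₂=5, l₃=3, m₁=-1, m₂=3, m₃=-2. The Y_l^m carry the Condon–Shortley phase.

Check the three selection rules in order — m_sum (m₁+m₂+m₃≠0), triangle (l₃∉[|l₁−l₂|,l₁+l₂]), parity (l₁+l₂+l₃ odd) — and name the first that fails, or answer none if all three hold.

azimuthal sum: -1 + 3 − 2 = 0  ✓
4 ≤ 3 ≤ 6 (triangle on l)  ✗
L = 1 + 5 + 3 = 9 (odd)

triangle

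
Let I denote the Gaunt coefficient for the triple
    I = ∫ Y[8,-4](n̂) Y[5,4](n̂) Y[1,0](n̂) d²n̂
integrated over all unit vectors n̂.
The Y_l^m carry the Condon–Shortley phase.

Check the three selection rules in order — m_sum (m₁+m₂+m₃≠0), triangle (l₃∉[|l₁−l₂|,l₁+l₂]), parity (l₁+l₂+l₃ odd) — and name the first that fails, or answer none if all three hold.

Σmᵢ = 0  ✓
l₃∈[|l₁−l₂|,l₁+l₂]=[3,13], have l₃=1  ✗
Σlᵢ = 14 ⇒ even

triangle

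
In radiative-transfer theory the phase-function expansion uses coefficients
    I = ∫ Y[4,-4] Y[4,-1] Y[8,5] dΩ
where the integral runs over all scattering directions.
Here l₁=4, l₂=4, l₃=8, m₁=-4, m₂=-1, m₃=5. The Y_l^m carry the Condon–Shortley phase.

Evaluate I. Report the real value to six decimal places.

Checks pass: Σm=0; 16 even; l₃=8∈[0,8].
(2·4+1)(2·4+1)(2·8+1) = 1377
Δ: 0! 8! 8! / 17! → 1/218790
sum: t=0:+1/331776 = 1/331776
3j²(4 4 8; 0 0 0) = Δ·Π!·Σ² = 490/21879  (sign +1)
sum: t=0:+1/29030400 = 1/29030400
3j²(4 4 8; -4 -1 5) = Δ·Π!·Σ² = 1/170  (sign -1)
combine: 4πI² = 1377·490/21879·1/170 = 441/2431
take √, sign -1: I = -0.12014948

-0.120149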